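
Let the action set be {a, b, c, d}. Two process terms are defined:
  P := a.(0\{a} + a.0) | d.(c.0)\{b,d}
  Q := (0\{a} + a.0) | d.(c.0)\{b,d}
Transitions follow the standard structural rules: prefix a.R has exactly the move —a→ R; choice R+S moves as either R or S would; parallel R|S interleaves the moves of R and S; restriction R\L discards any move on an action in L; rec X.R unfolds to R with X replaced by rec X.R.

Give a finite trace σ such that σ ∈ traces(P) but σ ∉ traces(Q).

LTS(P): 9 reachable states
  s0 = a.(0\{a} + a.0) | d.(c.0)\{b,d} ⊢ ··a··> s1, ··d··> s2
  s1 = (0\{a} + a.0) | d.(c.0)\{b,d} ⊢ ··a··> s3, ··d··> s4
  s2 = a.(0\{a} + a.0) | (c.0)\{b,d} ⊢ ··a··> s4, ··c··> s5
  s3 = 0 | d.(c.0)\{b,d} ⊢ ··d··> s6
  s4 = (0\{a} + a.0) | (c.0)\{b,d} ⊢ ··a··> s6, ··c··> s7
  s5 = a.(0\{a} + a.0) | 0\{b,d} ⊢ ··a··> s7
  s6 = 0 | (c.0)\{b,d} ⊢ ··c··> s8
  s7 = (0\{a} + a.0) | 0\{b,d} ⊢ ··a··> s8
  s8 = 0 | 0\{b,d} ⊢ deadlocked
LTS(Q): 6 reachable states
  t0 = (0\{a} + a.0) | d.(c.0)\{b,d} ⊢ ··a··> t1, ··d··> t2
  t1 = 0 | d.(c.0)\{b,d} ⊢ ··d··> t3
  t2 = (0\{a} + a.0) | (c.0)\{b,d} ⊢ ··a··> t3, ··c··> t4
  t3 = 0 | (c.0)\{b,d} ⊢ ··c··> t5
  t4 = (0\{a} + a.0) | 0\{b,d} ⊢ ··a··> t5
  t5 = 0 | 0\{b,d} ⊢ deadlocked
Run σ = ⟨aa⟩ on P: start {s0}
  after a @ step 1: {s1}
  after a @ step 2: {s3}
  P completes σ.
Run σ = ⟨aa⟩ on Q: start {t0}
  after a @ step 1: {t1}
  after a @ step 2: ∅  — Q cannot continue

aa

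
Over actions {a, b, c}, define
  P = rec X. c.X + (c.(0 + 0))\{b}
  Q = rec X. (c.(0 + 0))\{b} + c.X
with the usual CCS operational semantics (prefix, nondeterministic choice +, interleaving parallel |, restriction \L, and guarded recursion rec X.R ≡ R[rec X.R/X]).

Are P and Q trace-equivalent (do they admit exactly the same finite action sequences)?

P's transition system — 2 states:
  p0 = rec X. c.X + (c.(0 + 0))\{b} ⊢ ··c··> p0, ··c··> p1
  p1 = (0 + 0)\{b} ⊢ ·
Q's transition system — 2 states:
  q0 = rec X. (c.(0 + 0))\{b} + c.X ⊢ ··c··> q0, ··c··> q1
  q1 = (0 + 0)\{b} ⊢ ·
Bisimilarity quotient blocks:
  B0 = {p0, q0}
  B1 = {p1, q1}
p0 ∈ B0, q0 ∈ B0 → same block
Bisimilar ⇒ trace-equivalent.

traces(P) = traces(Q)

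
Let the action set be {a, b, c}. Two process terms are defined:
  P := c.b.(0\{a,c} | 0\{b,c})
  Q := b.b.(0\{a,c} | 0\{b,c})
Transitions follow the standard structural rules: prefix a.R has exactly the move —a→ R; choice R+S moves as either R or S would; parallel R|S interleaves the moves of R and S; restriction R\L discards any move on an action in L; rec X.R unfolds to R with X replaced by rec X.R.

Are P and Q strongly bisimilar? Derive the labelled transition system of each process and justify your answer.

not bisimilar

P's transition system — 3 states:
  u0 = c.b.(0\{a,c} | 0\{b,c}) :: -c-> u1
  u1 = b.(0\{a,c} | 0\{b,c}) :: -b-> u2
  u2 = 0\{a,c} | 0\{b,c} :: ∅
Q's transition system — 3 states:
  v0 = b.b.(0\{a,c} | 0\{b,c}) :: -b-> v1
  v1 = b.(0\{a,c} | 0\{b,c}) :: -b-> v2
  v2 = 0\{a,c} | 0\{b,c} :: ∅
Bisimilarity quotient blocks:
  B0 = {u0}
  B1 = {u1, v1}
  B2 = {u2, v2}
  B3 = {v0}
u0 ∈ B0, v0 ∈ B3 → different blocks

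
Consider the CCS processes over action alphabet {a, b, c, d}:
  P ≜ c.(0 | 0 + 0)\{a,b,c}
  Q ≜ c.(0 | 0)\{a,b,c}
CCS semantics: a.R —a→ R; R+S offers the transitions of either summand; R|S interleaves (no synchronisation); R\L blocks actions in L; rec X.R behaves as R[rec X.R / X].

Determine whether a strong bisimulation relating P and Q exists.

Reachable graph of P (2 states):
  p0 = c.(0 | 0 + 0)\{a,b,c} has moves ··c··> p1
  p1 = (0 | 0 + 0)\{a,b,c} has moves ·
Reachable graph of Q (2 states):
  q0 = c.(0 | 0)\{a,b,c} has moves ··c··> q1
  q1 = (0 | 0)\{a,b,c} has moves ·
Coarsest stable partition (strong bisimilarity classes):
  B0 = {p0, q0}
  B1 = {p1, q1}
p0 ∈ B0, q0 ∈ B0 → same block

P ~ Q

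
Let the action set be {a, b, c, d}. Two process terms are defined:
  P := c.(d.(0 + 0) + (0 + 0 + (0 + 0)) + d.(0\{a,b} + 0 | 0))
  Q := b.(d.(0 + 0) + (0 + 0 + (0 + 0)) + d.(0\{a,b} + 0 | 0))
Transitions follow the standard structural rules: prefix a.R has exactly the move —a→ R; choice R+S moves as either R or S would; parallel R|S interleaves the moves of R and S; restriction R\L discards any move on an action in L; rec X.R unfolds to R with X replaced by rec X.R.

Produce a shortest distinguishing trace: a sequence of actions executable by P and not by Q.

c

LTS(P): 4 reachable states
  u0 = c.(d.(0 + 0) + (0 + 0 + (0 + 0)) + d.(0\{a,b} + 0 | 0)) has moves --c--▸ u1
  u1 = d.(0 + 0) + (0 + 0 + (0 + 0)) + d.(0\{a,b} + 0 | 0) has moves --d--▸ u2, --d--▸ u3
  u2 = 0 + 0 has moves ∅
  u3 = 0\{a,b} + 0 | 0 has moves ∅
LTS(Q): 4 reachable states
  v0 = b.(d.(0 + 0) + (0 + 0 + (0 + 0)) + d.(0\{a,b} + 0 | 0)) has moves --b--▸ v1
  v1 = d.(0 + 0) + (0 + 0 + (0 + 0)) + d.(0\{a,b} + 0 | 0) has moves --d--▸ v2, --d--▸ v3
  v2 = 0 + 0 has moves ∅
  v3 = 0\{a,b} + 0 | 0 has moves ∅
Run σ = ⟨c⟩ on P: start {u0}
  after c @ step 1: {u1}
  ✓ P
Run σ = ⟨c⟩ on Q: start {v0}
  after c @ step 1: no successor for Q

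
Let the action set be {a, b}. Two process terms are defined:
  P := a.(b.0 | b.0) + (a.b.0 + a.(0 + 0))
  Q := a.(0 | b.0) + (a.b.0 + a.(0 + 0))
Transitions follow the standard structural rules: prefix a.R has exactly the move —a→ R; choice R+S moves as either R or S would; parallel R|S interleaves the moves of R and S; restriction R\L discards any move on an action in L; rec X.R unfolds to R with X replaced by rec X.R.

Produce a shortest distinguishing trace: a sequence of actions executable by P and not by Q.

abb

Reachable graph of P (8 states):
  s0 = a.(b.0 | b.0) + (a.b.0 + a.(0 + 0)) ⊢ =a=> s1, =a=> s2, =a=> s3
  s1 = 0 + 0 ⊢ ∅
  s2 = b.0 ⊢ =b=> s4
  s3 = b.0 | b.0 ⊢ =b=> s5, =b=> s6
  s4 = 0 ⊢ ∅
  s5 = 0 | b.0 ⊢ =b=> s7
  s6 = b.0 | 0 ⊢ =b=> s7
  s7 = 0 | 0 ⊢ ∅
Reachable graph of Q (6 states):
  t0 = a.(0 | b.0) + (a.b.0 + a.(0 + 0)) ⊢ =a=> t1, =a=> t2, =a=> t3
  t1 = 0 + 0 ⊢ ∅
  t2 = 0 | b.0 ⊢ =b=> t4
  t3 = b.0 ⊢ =b=> t5
  t4 = 0 | 0 ⊢ ∅
  t5 = 0 ⊢ ∅
Executing abb from P (initial set {s0}):
  [1] a ⇒ {s1, s2, s3}
  [2] b ⇒ {s4, s5, s6}
  [3] b ⇒ {s7}
  P completes σ.
Executing abb from Q (initial set {t0}):
  [1] a ⇒ {t1, t2, t3}
  [2] b ⇒ {t4, t5}
  [3] b ⇒ no successor for Q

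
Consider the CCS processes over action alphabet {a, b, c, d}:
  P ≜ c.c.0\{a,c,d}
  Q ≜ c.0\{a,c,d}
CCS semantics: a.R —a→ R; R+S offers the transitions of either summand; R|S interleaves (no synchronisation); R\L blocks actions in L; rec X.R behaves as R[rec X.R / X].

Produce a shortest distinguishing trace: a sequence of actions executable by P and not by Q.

cc

LTS(P): 3 reachable states
  u0 = c.c.0\{a,c,d} ⊢ ··c··> u1
  u1 = c.0\{a,c,d} ⊢ ··c··> u2
  u2 = 0\{a,c,d} ⊢ deadlocked
LTS(Q): 2 reachable states
  v0 = c.0\{a,c,d} ⊢ ··c··> v1
  v1 = 0\{a,c,d} ⊢ deadlocked
Run σ = ⟨cc⟩ on P: start {u0}
  [1] c ⇒ {u1}
  [2] c ⇒ {u2}
  P completes σ.
Run σ = ⟨cc⟩ on Q: start {v0}
  [1] c ⇒ {v1}
  [2] c ⇒ ∅  — Q cannot continue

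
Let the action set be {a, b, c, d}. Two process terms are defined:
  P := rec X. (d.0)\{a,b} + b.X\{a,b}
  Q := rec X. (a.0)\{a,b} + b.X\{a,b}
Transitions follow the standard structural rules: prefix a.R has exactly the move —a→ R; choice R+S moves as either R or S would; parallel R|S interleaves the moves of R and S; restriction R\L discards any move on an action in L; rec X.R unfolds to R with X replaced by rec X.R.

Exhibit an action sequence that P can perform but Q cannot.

d

P's transition system — 4 states:
  u0 = rec X. (d.0)\{a,b} + b.X\{a,b} | —b→ u1, —d→ u2
  u1 = (rec X. (d.0)\{a,b} + b.X\{a,b})\{a,b} | —d→ u3
  u2 = 0\{a,b} | stopped
  u3 = 0\{a,b}\{a,b} | stopped
Q's transition system — 2 states:
  v0 = rec X. (a.0)\{a,b} + b.X\{a,b} | —b→ v1
  v1 = (rec X. (a.0)\{a,b} + b.X\{a,b})\{a,b} | stopped
Executing d from P (initial set {u0}):
  step 1 (d): {u2}
  — P admits the full trace.
Executing d from Q (initial set {v0}):
  step 1 (d): ∅ (Q stuck)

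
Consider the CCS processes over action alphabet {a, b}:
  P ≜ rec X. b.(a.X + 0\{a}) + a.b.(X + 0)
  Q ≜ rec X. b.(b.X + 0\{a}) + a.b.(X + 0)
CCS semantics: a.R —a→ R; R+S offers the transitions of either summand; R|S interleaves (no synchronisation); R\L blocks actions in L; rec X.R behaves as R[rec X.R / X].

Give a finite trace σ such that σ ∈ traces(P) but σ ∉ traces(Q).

ba

Reachable graph of P (4 states):
  m0 = rec X. b.(a.X + 0\{a}) + a.b.(X + 0) :: --a--▸ m1, --b--▸ m2
  m1 = b.((rec X. b.(a.X + 0\{a}) + a.b.(X + 0)) + 0) :: --b--▸ m3
  m2 = a.(rec X. b.(a.X + 0\{a}) + a.b.(X + 0)) + 0\{a} :: --a--▸ m0
  m3 = (rec X. b.(a.X + 0\{a}) + a.b.(X + 0)) + 0 :: --a--▸ m1, --b--▸ m2
Reachable graph of Q (4 states):
  n0 = rec X. b.(b.X + 0\{a}) + a.b.(X + 0) :: --a--▸ n1, --b--▸ n2
  n1 = b.((rec X. b.(b.X + 0\{a}) + a.b.(X + 0)) + 0) :: --b--▸ n3
  n2 = b.(rec X. b.(b.X + 0\{a}) + a.b.(X + 0)) + 0\{a} :: --b--▸ n0
  n3 = (rec X. b.(b.X + 0\{a}) + a.b.(X + 0)) + 0 :: --a--▸ n1, --b--▸ n2
Trace ⟨ba⟩ through P, begin at {m0}:
  step 1 (b): {m2}
  step 2 (a): {m0}
  P completes σ.
Trace ⟨ba⟩ through Q, begin at {n0}:
  step 1 (b): {n2}
  step 2 (a): no successor for Q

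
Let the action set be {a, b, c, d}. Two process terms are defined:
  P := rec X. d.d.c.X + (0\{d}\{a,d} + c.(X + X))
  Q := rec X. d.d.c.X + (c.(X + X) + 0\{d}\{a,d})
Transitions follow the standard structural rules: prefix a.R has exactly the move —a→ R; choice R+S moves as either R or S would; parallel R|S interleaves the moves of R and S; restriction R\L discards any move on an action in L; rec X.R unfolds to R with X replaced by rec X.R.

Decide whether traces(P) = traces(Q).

YES

P's transition system — 4 states:
  m0 = rec X. d.d.c.X + (0\{d}\{a,d} + c.(X + X)) ⊢ -c-> m1, -d-> m2
  m1 = (rec X. d.d.c.X + (0\{d}\{a,d} + c.(X + X))) + (rec X. d.d.c.X + (0\{d}\{a,d} + c.(X + X))) ⊢ -c-> m1, -d-> m2
  m2 = d.c.(rec X. d.d.c.X + (0\{d}\{a,d} + c.(X + X))) ⊢ -d-> m3
  m3 = c.(rec X. d.d.c.X + (0\{d}\{a,d} + c.(X + X))) ⊢ -c-> m0
Q's transition system — 4 states:
  n0 = rec X. d.d.c.X + (c.(X + X) + 0\{d}\{a,d}) ⊢ -c-> n1, -d-> n2
  n1 = (rec X. d.d.c.X + (c.(X + X) + 0\{d}\{a,d})) + (rec X. d.d.c.X + (c.(X + X) + 0\{d}\{a,d})) ⊢ -c-> n1, -d-> n2
  n2 = d.c.(rec X. d.d.c.X + (c.(X + X) + 0\{d}\{a,d})) ⊢ -d-> n3
  n3 = c.(rec X. d.d.c.X + (c.(X + X) + 0\{d}\{a,d})) ⊢ -c-> n0
Bisimilarity quotient blocks:
  B0 = {m0, m1, n0, n1}
  B1 = {m2, n2}
  B2 = {m3, n3}
m0 ∈ B0, n0 ∈ B0 → same block
Bisimilar ⇒ trace-equivalent.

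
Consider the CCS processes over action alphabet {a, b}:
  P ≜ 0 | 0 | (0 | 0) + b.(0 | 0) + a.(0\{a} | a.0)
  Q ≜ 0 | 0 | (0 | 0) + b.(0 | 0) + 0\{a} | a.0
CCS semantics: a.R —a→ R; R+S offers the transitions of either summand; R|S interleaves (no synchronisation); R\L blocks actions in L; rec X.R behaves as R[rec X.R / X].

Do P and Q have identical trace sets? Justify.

NO — witness ⟨aa⟩

Reachable graph of P (4 states):
  p0 = 0 | 0 | (0 | 0) + b.(0 | 0) + a.(0\{a} | a.0) has moves ··a··> p1, ··b··> p2
  p1 = 0\{a} | a.0 has moves ··a··> p3
  p2 = 0 | 0 has moves (no moves)
  p3 = 0\{a} | 0 has moves (no moves)
Reachable graph of Q (3 states):
  q0 = 0 | 0 | (0 | 0) + b.(0 | 0) + 0\{a} | a.0 has moves ··a··> q1, ··b··> q2
  q1 = 0\{a} | 0 has moves (no moves)
  q2 = 0 | 0 has moves (no moves)
Trace ⟨aa⟩ through P, begin at {p0}:
  [1] a ⇒ {p1}
  [2] a ⇒ {p3}
  P completes σ.
Trace ⟨aa⟩ through Q, begin at {q0}:
  [1] a ⇒ {q1}
  [2] a ⇒ ∅ (Q stuck)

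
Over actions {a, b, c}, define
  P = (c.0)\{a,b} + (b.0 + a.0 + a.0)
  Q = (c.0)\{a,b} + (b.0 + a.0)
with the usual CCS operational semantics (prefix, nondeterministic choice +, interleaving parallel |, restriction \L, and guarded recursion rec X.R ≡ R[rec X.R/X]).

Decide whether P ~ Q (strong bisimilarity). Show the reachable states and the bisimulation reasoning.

LTS(P): 3 reachable states
  p0 = (c.0)\{a,b} + (b.0 + a.0 + a.0) → =a=> p1, =b=> p1, =c=> p2
  p1 = 0 → stopped
  p2 = 0\{a,b} → stopped
LTS(Q): 3 reachable states
  q0 = (c.0)\{a,b} + (b.0 + a.0) → =a=> q1, =b=> q1, =c=> q2
  q1 = 0 → stopped
  q2 = 0\{a,b} → stopped
Partition-refinement fixed point:
  B0 = {p0, q0}
  B1 = {p1, p2, q1, q2}
p0 ∈ B0, q0 ∈ B0 → same block

bisimilar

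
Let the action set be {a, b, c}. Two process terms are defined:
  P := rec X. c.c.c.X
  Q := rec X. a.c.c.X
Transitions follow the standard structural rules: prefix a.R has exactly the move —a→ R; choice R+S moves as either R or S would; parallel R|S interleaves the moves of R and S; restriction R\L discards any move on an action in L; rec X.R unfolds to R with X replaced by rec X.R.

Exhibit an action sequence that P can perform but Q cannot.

Reachable graph of P (3 states):
  s0 = rec X. c.c.c.X ⊢ --c--▸ s1
  s1 = c.c.(rec X. c.c.c.X) ⊢ --c--▸ s2
  s2 = c.(rec X. c.c.c.X) ⊢ --c--▸ s0
Reachable graph of Q (3 states):
  t0 = rec X. a.c.c.X ⊢ --a--▸ t1
  t1 = c.c.(rec X. a.c.c.X) ⊢ --c--▸ t2
  t2 = c.(rec X. a.c.c.X) ⊢ --c--▸ t0
Run σ = ⟨c⟩ on P: start {s0}
  step 1 (c): {s1}
  P completes σ.
Run σ = ⟨c⟩ on Q: start {t0}
  step 1 (c): ∅  — Q cannot continue

c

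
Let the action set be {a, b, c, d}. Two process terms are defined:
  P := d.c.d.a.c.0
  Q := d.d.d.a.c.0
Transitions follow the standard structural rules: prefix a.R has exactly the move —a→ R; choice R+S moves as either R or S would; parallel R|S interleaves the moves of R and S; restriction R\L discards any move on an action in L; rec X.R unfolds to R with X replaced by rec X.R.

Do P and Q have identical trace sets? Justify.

NO — witness ⟨dc⟩

LTS(P): 6 reachable states
  p0 = d.c.d.a.c.0 :: =d=> p1
  p1 = c.d.a.c.0 :: =c=> p2
  p2 = d.a.c.0 :: =d=> p3
  p3 = a.c.0 :: =a=> p4
  p4 = c.0 :: =c=> p5
  p5 = 0 :: ∅
LTS(Q): 6 reachable states
  q0 = d.d.d.a.c.0 :: =d=> q1
  q1 = d.d.a.c.0 :: =d=> q2
  q2 = d.a.c.0 :: =d=> q3
  q3 = a.c.0 :: =a=> q4
  q4 = c.0 :: =c=> q5
  q5 = 0 :: ∅
Run σ = ⟨dc⟩ on P: start {p0}
  [1] d ⇒ {p1}
  [2] c ⇒ {p2}
  ✓ P
Run σ = ⟨dc⟩ on Q: start {q0}
  [1] d ⇒ {q1}
  [2] c ⇒ ∅  — Q cannot continue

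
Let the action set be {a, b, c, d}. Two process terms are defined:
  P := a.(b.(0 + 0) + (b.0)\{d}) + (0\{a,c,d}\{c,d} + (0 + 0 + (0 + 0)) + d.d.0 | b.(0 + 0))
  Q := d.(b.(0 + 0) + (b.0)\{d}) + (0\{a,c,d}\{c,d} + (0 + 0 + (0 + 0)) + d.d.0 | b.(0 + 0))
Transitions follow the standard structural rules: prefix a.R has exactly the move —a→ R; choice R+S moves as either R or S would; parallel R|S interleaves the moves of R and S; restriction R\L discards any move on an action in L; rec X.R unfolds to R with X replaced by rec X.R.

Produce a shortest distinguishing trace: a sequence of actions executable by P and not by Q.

a

Reachable graph of P (9 states):
  m0 = a.(b.(0 + 0) + (b.0)\{d}) + (0\{a,c,d}\{c,d} + (0 + 0 + (0 + 0)) + d.d.0 | b.(0 + 0)) :: ··a··> m1, ··b··> m2, ··d··> m3
  m1 = b.(0 + 0) + (b.0)\{d} :: ··b··> m4, ··b··> m5
  m2 = d.d.0 | (0 + 0) :: ··d··> m6
  m3 = d.0 | b.(0 + 0) :: ··b··> m6, ··d··> m7
  m4 = 0 + 0 :: (no moves)
  m5 = 0\{d} :: (no moves)
  m6 = d.0 | (0 + 0) :: ··d··> m8
  m7 = 0 | b.(0 + 0) :: ··b··> m8
  m8 = 0 | (0 + 0) :: (no moves)
Reachable graph of Q (9 states):
  n0 = d.(b.(0 + 0) + (b.0)\{d}) + (0\{a,c,d}\{c,d} + (0 + 0 + (0 + 0)) + d.d.0 | b.(0 + 0)) :: ··b··> n1, ··d··> n2, ··d··> n3
  n1 = d.d.0 | (0 + 0) :: ··d··> n4
  n2 = b.(0 + 0) + (b.0)\{d} :: ··b··> n5, ··b··> n6
  n3 = d.0 | b.(0 + 0) :: ··b··> n4, ··d··> n7
  n4 = d.0 | (0 + 0) :: ··d··> n8
  n5 = 0 + 0 :: (no moves)
  n6 = 0\{d} :: (no moves)
  n7 = 0 | b.(0 + 0) :: ··b··> n8
  n8 = 0 | (0 + 0) :: (no moves)
Executing a from P (initial set {m0}):
  after a @ step 1: {m1}
  — P admits the full trace.
Executing a from Q (initial set {n0}):
  after a @ step 1: ∅  — Q cannot continue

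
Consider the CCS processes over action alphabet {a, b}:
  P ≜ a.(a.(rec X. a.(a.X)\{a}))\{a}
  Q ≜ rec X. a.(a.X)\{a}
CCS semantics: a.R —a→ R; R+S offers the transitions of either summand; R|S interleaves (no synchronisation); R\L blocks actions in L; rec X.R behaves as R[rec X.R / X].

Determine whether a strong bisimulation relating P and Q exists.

P ~ Q

P's transition system — 2 states:
  m0 = a.(a.(rec X. a.(a.X)\{a}))\{a} has moves ··a··> m1
  m1 = (a.(rec X. a.(a.X)\{a}))\{a} has moves deadlocked
Q's transition system — 2 states:
  n0 = rec X. a.(a.X)\{a} has moves ··a··> n1
  n1 = (a.(rec X. a.(a.X)\{a}))\{a} has moves deadlocked
Partition-refinement fixed point:
  B0 = {m0, n0}
  B1 = {m1, n1}
m0 ∈ B0, n0 ∈ B0 → same block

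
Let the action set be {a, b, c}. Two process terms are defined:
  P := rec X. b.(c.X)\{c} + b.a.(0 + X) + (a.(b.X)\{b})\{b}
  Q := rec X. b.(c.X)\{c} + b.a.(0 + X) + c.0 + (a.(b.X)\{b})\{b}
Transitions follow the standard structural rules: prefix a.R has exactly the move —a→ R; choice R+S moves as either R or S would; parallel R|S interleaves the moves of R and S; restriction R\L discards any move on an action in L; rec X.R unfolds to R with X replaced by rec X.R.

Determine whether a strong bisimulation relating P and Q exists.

LTS(P): 5 reachable states
  m0 = rec X. b.(c.X)\{c} + b.a.(0 + X) + (a.(b.X)\{b})\{b} ⊢ -a-> m1, -b-> m2, -b-> m3
  m1 = (b.(rec X. b.(c.X)\{c} + b.a.(0 + X) + (a.(b.X)\{b})\{b}))\{b}\{b} ⊢ ·
  m2 = (c.(rec X. b.(c.X)\{c} + b.a.(0 + X) + (a.(b.X)\{b})\{b}))\{c} ⊢ ·
  m3 = a.(0 + (rec X. b.(c.X)\{c} + b.a.(0 + X) + (a.(b.X)\{b})\{b})) ⊢ -a-> m4
  m4 = 0 + (rec X. b.(c.X)\{c} + b.a.(0 + X) + (a.(b.X)\{b})\{b}) ⊢ -a-> m1, -b-> m2, -b-> m3
LTS(Q): 6 reachable states
  n0 = rec X. b.(c.X)\{c} + b.a.(0 + X) + c.0 + (a.(b.X)\{b})\{b} ⊢ -a-> n1, -b-> n2, -b-> n3, -c-> n4
  n1 = (b.(rec X. b.(c.X)\{c} + b.a.(0 + X) + c.0 + (a.(b.X)\{b})\{b}))\{b}\{b} ⊢ ·
  n2 = (c.(rec X. b.(c.X)\{c} + b.a.(0 + X) + c.0 + (a.(b.X)\{b})\{b}))\{c} ⊢ ·
  n3 = a.(0 + (rec X. b.(c.X)\{c} + b.a.(0 + X) + c.0 + (a.(b.X)\{b})\{b})) ⊢ -a-> n5
  n4 = 0 ⊢ ·
  n5 = 0 + (rec X. b.(c.X)\{c} + b.a.(0 + X) + c.0 + (a.(b.X)\{b})\{b}) ⊢ -a-> n1, -b-> n2, -b-> n3, -c-> n4
Bisimilarity quotient blocks:
  B0 = {m0, m4}
  B1 = {m1, m2, n1, n2, n4}
  B2 = {m3}
  B3 = {n0, n5}
  B4 = {n3}
m0 ∈ B0, n0 ∈ B3 → different blocks

NO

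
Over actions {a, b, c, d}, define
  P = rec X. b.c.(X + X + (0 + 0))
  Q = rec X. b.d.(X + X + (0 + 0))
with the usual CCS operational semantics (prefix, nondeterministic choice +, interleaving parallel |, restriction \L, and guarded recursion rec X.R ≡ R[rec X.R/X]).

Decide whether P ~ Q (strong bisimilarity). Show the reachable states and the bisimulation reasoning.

not bisimilar

LTS(P): 3 reachable states
  u0 = rec X. b.c.(X + X + (0 + 0)) ⊢ -b-> u1
  u1 = c.((rec X. b.c.(X + X + (0 + 0))) + (rec X. b.c.(X + X + (0 + 0))) + (0 + 0)) ⊢ -c-> u2
  u2 = (rec X. b.c.(X + X + (0 + 0))) + (rec X. b.c.(X + X + (0 + 0))) + (0 + 0) ⊢ -b-> u1
LTS(Q): 3 reachable states
  v0 = rec X. b.d.(X + X + (0 + 0)) ⊢ -b-> v1
  v1 = d.((rec X. b.d.(X + X + (0 + 0))) + (rec X. b.d.(X + X + (0 + 0))) + (0 + 0)) ⊢ -d-> v2
  v2 = (rec X. b.d.(X + X + (0 + 0))) + (rec X. b.d.(X + X + (0 + 0))) + (0 + 0) ⊢ -b-> v1
Bisimilarity quotient blocks:
  B0 = {u0, u2}
  B1 = {u1}
  B2 = {v0, v2}
  B3 = {v1}
u0 ∈ B0, v0 ∈ B2 → different blocks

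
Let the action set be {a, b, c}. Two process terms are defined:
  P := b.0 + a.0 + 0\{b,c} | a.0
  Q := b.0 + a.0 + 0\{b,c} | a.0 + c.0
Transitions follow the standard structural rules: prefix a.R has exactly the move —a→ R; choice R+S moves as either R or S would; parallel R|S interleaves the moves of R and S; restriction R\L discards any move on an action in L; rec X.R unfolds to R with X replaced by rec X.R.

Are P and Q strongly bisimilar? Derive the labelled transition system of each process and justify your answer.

Reachable graph of P (3 states):
  s0 = b.0 + a.0 + 0\{b,c} | a.0 → -a-> s1, -a-> s2, -b-> s1
  s1 = 0 → (no moves)
  s2 = 0\{b,c} | 0 → (no moves)
Reachable graph of Q (3 states):
  t0 = b.0 + a.0 + 0\{b,c} | a.0 + c.0 → -a-> t1, -a-> t2, -b-> t1, -c-> t1
  t1 = 0 → (no moves)
  t2 = 0\{b,c} | 0 → (no moves)
Partition-refinement fixed point:
  B0 = {s0}
  B1 = {s1, s2, t1, t2}
  B2 = {t0}
s0 ∈ B0, t0 ∈ B2 → different blocks

not bisimilar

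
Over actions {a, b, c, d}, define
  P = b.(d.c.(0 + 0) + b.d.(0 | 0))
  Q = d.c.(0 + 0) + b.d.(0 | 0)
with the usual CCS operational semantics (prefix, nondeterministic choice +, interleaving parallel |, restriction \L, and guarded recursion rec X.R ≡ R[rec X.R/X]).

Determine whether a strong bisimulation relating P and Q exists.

NO

P's transition system — 6 states:
  s0 = b.(d.c.(0 + 0) + b.d.(0 | 0)) ⊢ =b=> s1
  s1 = d.c.(0 + 0) + b.d.(0 | 0) ⊢ =b=> s2, =d=> s3
  s2 = d.(0 | 0) ⊢ =d=> s4
  s3 = c.(0 + 0) ⊢ =c=> s5
  s4 = 0 | 0 ⊢ (no moves)
  s5 = 0 + 0 ⊢ (no moves)
Q's transition system — 5 states:
  t0 = d.c.(0 + 0) + b.d.(0 | 0) ⊢ =b=> t1, =d=> t2
  t1 = d.(0 | 0) ⊢ =d=> t3
  t2 = c.(0 + 0) ⊢ =c=> t4
  t3 = 0 | 0 ⊢ (no moves)
  t4 = 0 + 0 ⊢ (no moves)
Bisimilarity quotient blocks:
  B0 = {s0}
  B1 = {s1, t0}
  B2 = {s3, t2}
  B3 = {s4, s5, t3, t4}
  B4 = {s2, t1}
s0 ∈ B0, t0 ∈ B1 → different blocks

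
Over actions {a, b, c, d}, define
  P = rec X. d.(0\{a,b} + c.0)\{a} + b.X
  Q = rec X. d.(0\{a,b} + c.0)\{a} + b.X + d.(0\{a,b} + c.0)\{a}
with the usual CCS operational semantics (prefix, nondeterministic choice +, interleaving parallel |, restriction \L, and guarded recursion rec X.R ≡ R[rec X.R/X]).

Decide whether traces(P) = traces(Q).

LTS(P): 3 reachable states
  p0 = rec X. d.(0\{a,b} + c.0)\{a} + b.X → —b→ p0, —d→ p1
  p1 = (0\{a,b} + c.0)\{a} → —c→ p2
  p2 = 0\{a} → deadlocked
LTS(Q): 3 reachable states
  q0 = rec X. d.(0\{a,b} + c.0)\{a} + b.X + d.(0\{a,b} + c.0)\{a} → —b→ q0, —d→ q1
  q1 = (0\{a,b} + c.0)\{a} → —c→ q2
  q2 = 0\{a} → deadlocked
Coarsest stable partition (strong bisimilarity classes):
  B0 = {p0, q0}
  B1 = {p1, q1}
  B2 = {p2, q2}
p0 ∈ B0, q0 ∈ B0 → same block
Bisimilar ⇒ trace-equivalent.

YES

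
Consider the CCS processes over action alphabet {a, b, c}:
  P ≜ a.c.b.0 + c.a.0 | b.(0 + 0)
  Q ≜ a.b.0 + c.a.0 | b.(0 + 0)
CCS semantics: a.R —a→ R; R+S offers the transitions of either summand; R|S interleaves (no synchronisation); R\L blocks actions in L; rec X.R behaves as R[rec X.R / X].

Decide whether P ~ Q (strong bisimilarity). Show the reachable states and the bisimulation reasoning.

Reachable graph of P (9 states):
  p0 = a.c.b.0 + c.a.0 | b.(0 + 0) | =a=> p1, =b=> p2, =c=> p3
  p1 = c.b.0 | =c=> p4
  p2 = c.a.0 | (0 + 0) | =c=> p5
  p3 = a.0 | b.(0 + 0) | =a=> p6, =b=> p5
  p4 = b.0 | =b=> p7
  p5 = a.0 | (0 + 0) | =a=> p8
  p6 = 0 | b.(0 + 0) | =b=> p8
  p7 = 0 | ·
  p8 = 0 | (0 + 0) | ·
Reachable graph of Q (8 states):
  q0 = a.b.0 + c.a.0 | b.(0 + 0) | =a=> q1, =b=> q2, =c=> q3
  q1 = b.0 | =b=> q4
  q2 = c.a.0 | (0 + 0) | =c=> q5
  q3 = a.0 | b.(0 + 0) | =a=> q6, =b=> q5
  q4 = 0 | ·
  q5 = a.0 | (0 + 0) | =a=> q7
  q6 = 0 | b.(0 + 0) | =b=> q7
  q7 = 0 | (0 + 0) | ·
Coarsest stable partition (strong bisimilarity classes):
  B0 = {p0}
  B1 = {p1}
  B2 = {p4, p6, q1, q6}
  B3 = {p7, p8, q4, q7}
  B4 = {p3, q3}
  B5 = {p5, q5}
  B6 = {p2, q2}
  B7 = {q0}
p0 ∈ B0, q0 ∈ B7 → different blocks

NO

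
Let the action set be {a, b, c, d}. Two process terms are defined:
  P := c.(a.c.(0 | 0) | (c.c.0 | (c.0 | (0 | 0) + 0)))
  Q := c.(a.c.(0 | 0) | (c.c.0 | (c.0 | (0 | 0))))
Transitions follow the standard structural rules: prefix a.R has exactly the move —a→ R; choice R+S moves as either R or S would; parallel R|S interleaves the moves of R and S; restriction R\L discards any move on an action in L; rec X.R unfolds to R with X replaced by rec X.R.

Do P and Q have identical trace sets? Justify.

P's transition system — 19 states:
  m0 = c.(a.c.(0 | 0) | (c.c.0 | (c.0 | (0 | 0) + 0))) :: ··c··> m1
  m1 = a.c.(0 | 0) | (c.c.0 | (c.0 | (0 | 0) + 0)) :: ··a··> m2, ··c··> m3, ··c··> m4
  m2 = c.(0 | 0) | (c.c.0 | (c.0 | (0 | 0) + 0)) :: ··c··> m5, ··c··> m6, ··c··> m7
  m3 = a.c.(0 | 0) | (c.0 | (c.0 | (0 | 0) + 0)) :: ··a··> m6, ··c··> m8, ··c··> m9
  m4 = a.c.(0 | 0) | (c.c.0 | (0 | (0 | 0))) :: ··a··> m7, ··c··> m9
  m5 = 0 | 0 | (c.c.0 | (c.0 | (0 | 0) + 0)) :: ··c··> m10, ··c··> m11
  m6 = c.(0 | 0) | (c.0 | (c.0 | (0 | 0) + 0)) :: ··c··> m10, ··c··> m12, ··c··> m13
  m7 = c.(0 | 0) | (c.c.0 | (0 | (0 | 0))) :: ··c··> m11, ··c··> m13
  m8 = a.c.(0 | 0) | (0 | (c.0 | (0 | 0) + 0)) :: ··a··> m12, ··c··> m14
  m9 = a.c.(0 | 0) | (c.0 | (0 | (0 | 0))) :: ··a··> m13, ··c··> m14
  m10 = 0 | 0 | (c.0 | (c.0 | (0 | 0) + 0)) :: ··c··> m15, ··c··> m16
  m11 = 0 | 0 | (c.c.0 | (0 | (0 | 0))) :: ··c··> m16
  m12 = c.(0 | 0) | (0 | (c.0 | (0 | 0) + 0)) :: ··c··> m15, ··c··> m17
  m13 = c.(0 | 0) | (c.0 | (0 | (0 | 0))) :: ··c··> m16, ··c··> m17
  m14 = a.c.(0 | 0) | (0 | (0 | (0 | 0))) :: ··a··> m17
  m15 = 0 | 0 | (0 | (c.0 | (0 | 0) + 0)) :: ··c··> m18
  m16 = 0 | 0 | (c.0 | (0 | (0 | 0))) :: ··c··> m18
  m17 = c.(0 | 0) | (0 | (0 | (0 | 0))) :: ··c··> m18
  m18 = 0 | 0 | (0 | (0 | (0 | 0))) :: stopped
Q's transition system — 19 states:
  n0 = c.(a.c.(0 | 0) | (c.c.0 | (c.0 | (0 | 0)))) :: ··c··> n1
  n1 = a.c.(0 | 0) | (c.c.0 | (c.0 | (0 | 0))) :: ··a··> n2, ··c··> n3, ··c··> n4
  n2 = c.(0 | 0) | (c.c.0 | (c.0 | (0 | 0))) :: ··c··> n5, ··c··> n6, ··c··> n7
  n3 = a.c.(0 | 0) | (c.0 | (c.0 | (0 | 0))) :: ··a··> n6, ··c··> n8, ··c··> n9
  n4 = a.c.(0 | 0) | (c.c.0 | (0 | (0 | 0))) :: ··a··> n7, ··c··> n9
  n5 = 0 | 0 | (c.c.0 | (c.0 | (0 | 0))) :: ··c··> n10, ··c··> n11
  n6 = c.(0 | 0) | (c.0 | (c.0 | (0 | 0))) :: ··c··> n10, ··c··> n12, ··c··> n13
  n7 = c.(0 | 0) | (c.c.0 | (0 | (0 | 0))) :: ··c··> n11, ··c··> n13
  n8 = a.c.(0 | 0) | (0 | (c.0 | (0 | 0))) :: ··a··> n12, ··c··> n14
  n9 = a.c.(0 | 0) | (c.0 | (0 | (0 | 0))) :: ··a··> n13, ··c··> n14
  n10 = 0 | 0 | (c.0 | (c.0 | (0 | 0))) :: ··c··> n15, ··c··> n16
  n11 = 0 | 0 | (c.c.0 | (0 | (0 | 0))) :: ··c··> n16
  n12 = c.(0 | 0) | (0 | (c.0 | (0 | 0))) :: ··c··> n15, ··c··> n17
  n13 = c.(0 | 0) | (c.0 | (0 | (0 | 0))) :: ··c··> n16, ··c··> n17
  n14 = a.c.(0 | 0) | (0 | (0 | (0 | 0))) :: ··a··> n17
  n15 = 0 | 0 | (0 | (c.0 | (0 | 0))) :: ··c··> n18
  n16 = 0 | 0 | (c.0 | (0 | (0 | 0))) :: ··c··> n18
  n17 = c.(0 | 0) | (0 | (0 | (0 | 0))) :: ··c··> n18
  n18 = 0 | 0 | (0 | (0 | (0 | 0))) :: stopped
Bisimilarity quotient blocks:
  B0 = {m0, n0}
  B1 = {m1, n1}
  B2 = {m3, m4, n3, n4}
  B3 = {m5, m6, m7, n5, n6, n7}
  B4 = {m10, m11, m12, m13, n10, n11, n12, n13}
  B5 = {m15, m16, m17, n15, n16, n17}
  B6 = {m18, n18}
  B7 = {m8, m9, n8, n9}
  B8 = {m14, n14}
  B9 = {m2, n2}
m0 ∈ B0, n0 ∈ B0 → same block
Bisimilar ⇒ trace-equivalent.

traces(P) = traces(Q)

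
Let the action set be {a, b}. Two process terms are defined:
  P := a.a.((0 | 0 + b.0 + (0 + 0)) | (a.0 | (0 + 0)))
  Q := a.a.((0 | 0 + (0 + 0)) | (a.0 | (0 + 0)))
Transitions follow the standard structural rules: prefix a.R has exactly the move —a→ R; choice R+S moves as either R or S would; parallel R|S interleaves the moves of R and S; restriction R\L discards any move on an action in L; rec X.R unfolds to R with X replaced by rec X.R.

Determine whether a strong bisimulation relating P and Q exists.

P's transition system — 6 states:
  u0 = a.a.((0 | 0 + b.0 + (0 + 0)) | (a.0 | (0 + 0))) has moves -a-> u1
  u1 = a.((0 | 0 + b.0 + (0 + 0)) | (a.0 | (0 + 0))) has moves -a-> u2
  u2 = (0 | 0 + b.0 + (0 + 0)) | (a.0 | (0 + 0)) has moves -a-> u3, -b-> u4
  u3 = (0 | 0 + b.0 + (0 + 0)) | (0 | (0 + 0)) has moves -b-> u5
  u4 = 0 | (a.0 | (0 + 0)) has moves -a-> u5
  u5 = 0 | (0 | (0 + 0)) has moves ∅
Q's transition system — 4 states:
  v0 = a.a.((0 | 0 + (0 + 0)) | (a.0 | (0 + 0))) has moves -a-> v1
  v1 = a.((0 | 0 + (0 + 0)) | (a.0 | (0 + 0))) has moves -a-> v2
  v2 = (0 | 0 + (0 + 0)) | (a.0 | (0 + 0)) has moves -a-> v3
  v3 = (0 | 0 + (0 + 0)) | (0 | (0 + 0)) has moves ∅
Bisimilarity quotient blocks:
  B0 = {u0}
  B1 = {u1}
  B2 = {u2}
  B3 = {u3}
  B4 = {u5, v3}
  B5 = {u4, v2}
  B6 = {v0}
  B7 = {v1}
u0 ∈ B0, v0 ∈ B6 → different blocks

not bisimilar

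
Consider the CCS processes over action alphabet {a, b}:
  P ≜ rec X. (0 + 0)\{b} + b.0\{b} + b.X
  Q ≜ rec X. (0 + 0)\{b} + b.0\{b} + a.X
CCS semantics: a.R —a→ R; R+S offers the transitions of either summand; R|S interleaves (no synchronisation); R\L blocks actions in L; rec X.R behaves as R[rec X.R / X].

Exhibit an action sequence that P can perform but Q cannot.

bb

Reachable graph of P (2 states):
  p0 = rec X. (0 + 0)\{b} + b.0\{b} + b.X ⊢ —b→ p0, —b→ p1
  p1 = 0\{b} ⊢ ∅
Reachable graph of Q (2 states):
  q0 = rec X. (0 + 0)\{b} + b.0\{b} + a.X ⊢ —a→ q0, —b→ q1
  q1 = 0\{b} ⊢ ∅
Run σ = ⟨bb⟩ on P: start {p0}
  [1] b ⇒ {p0, p1}
  [2] b ⇒ {p0, p1}
  P completes σ.
Run σ = ⟨bb⟩ on Q: start {q0}
  [1] b ⇒ {q1}
  [2] b ⇒ ∅  — Q cannot continue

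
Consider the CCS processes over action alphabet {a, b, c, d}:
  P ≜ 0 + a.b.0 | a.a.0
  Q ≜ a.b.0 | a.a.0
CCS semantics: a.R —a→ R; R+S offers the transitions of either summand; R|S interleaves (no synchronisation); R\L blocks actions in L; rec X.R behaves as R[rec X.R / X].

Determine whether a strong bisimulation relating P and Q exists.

P's transition system — 9 states:
  p0 = 0 + a.b.0 | a.a.0 → —a→ p1, —a→ p2
  p1 = a.b.0 | a.0 → —a→ p3, —a→ p4
  p2 = b.0 | a.a.0 → —a→ p4, —b→ p5
  p3 = a.b.0 | 0 → —a→ p6
  p4 = b.0 | a.0 → —a→ p6, —b→ p7
  p5 = 0 | a.a.0 → —a→ p7
  p6 = b.0 | 0 → —b→ p8
  p7 = 0 | a.0 → —a→ p8
  p8 = 0 | 0 → ·
Q's transition system — 9 states:
  q0 = a.b.0 | a.a.0 → —a→ q1, —a→ q2
  q1 = a.b.0 | a.0 → —a→ q3, —a→ q4
  q2 = b.0 | a.a.0 → —a→ q4, —b→ q5
  q3 = a.b.0 | 0 → —a→ q6
  q4 = b.0 | a.0 → —a→ q6, —b→ q7
  q5 = 0 | a.a.0 → —a→ q7
  q6 = b.0 | 0 → —b→ q8
  q7 = 0 | a.0 → —a→ q8
  q8 = 0 | 0 → ·
Partition-refinement fixed point:
  B0 = {p0, q0}
  B1 = {p2, q2}
  B2 = {p4, q4}
  B3 = {p7, q7}
  B4 = {p8, q8}
  B5 = {p6, q6}
  B6 = {p5, q5}
  B7 = {p1, q1}
  B8 = {p3, q3}
p0 ∈ B0, q0 ∈ B0 → same block

bisimilar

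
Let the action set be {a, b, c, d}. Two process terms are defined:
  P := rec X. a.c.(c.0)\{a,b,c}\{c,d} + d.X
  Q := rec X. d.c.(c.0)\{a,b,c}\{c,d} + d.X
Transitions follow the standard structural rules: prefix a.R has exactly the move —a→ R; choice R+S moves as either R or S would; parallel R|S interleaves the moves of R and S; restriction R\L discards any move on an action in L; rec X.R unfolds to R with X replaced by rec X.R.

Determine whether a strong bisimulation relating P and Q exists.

P's transition system — 3 states:
  u0 = rec X. a.c.(c.0)\{a,b,c}\{c,d} + d.X has moves --a--▸ u1, --d--▸ u0
  u1 = c.(c.0)\{a,b,c}\{c,d} has moves --c--▸ u2
  u2 = (c.0)\{a,b,c}\{c,d} has moves deadlocked
Q's transition system — 3 states:
  v0 = rec X. d.c.(c.0)\{a,b,c}\{c,d} + d.X has moves --d--▸ v0, --d--▸ v1
  v1 = c.(c.0)\{a,b,c}\{c,d} has moves --c--▸ v2
  v2 = (c.0)\{a,b,c}\{c,d} has moves deadlocked
Coarsest stable partition (strong bisimilarity classes):
  B0 = {u0}
  B1 = {u1, v1}
  B2 = {u2, v2}
  B3 = {v0}
u0 ∈ B0, v0 ∈ B3 → different blocks

P ≁ Q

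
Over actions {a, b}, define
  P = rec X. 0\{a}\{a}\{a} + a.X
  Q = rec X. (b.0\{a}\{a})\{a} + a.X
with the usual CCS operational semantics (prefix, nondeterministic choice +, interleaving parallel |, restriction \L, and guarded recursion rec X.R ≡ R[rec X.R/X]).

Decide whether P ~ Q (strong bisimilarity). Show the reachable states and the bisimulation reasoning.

P ≁ Q

Reachable graph of P (1 states):
  s0 = rec X. 0\{a}\{a}\{a} + a.X has moves --a--▸ s0
Reachable graph of Q (2 states):
  t0 = rec X. (b.0\{a}\{a})\{a} + a.X has moves --a--▸ t0, --b--▸ t1
  t1 = 0\{a}\{a}\{a} has moves (no moves)
Partition-refinement fixed point:
  B0 = {s0}
  B1 = {t0}
  B2 = {t1}
s0 ∈ B0, t0 ∈ B1 → different blocks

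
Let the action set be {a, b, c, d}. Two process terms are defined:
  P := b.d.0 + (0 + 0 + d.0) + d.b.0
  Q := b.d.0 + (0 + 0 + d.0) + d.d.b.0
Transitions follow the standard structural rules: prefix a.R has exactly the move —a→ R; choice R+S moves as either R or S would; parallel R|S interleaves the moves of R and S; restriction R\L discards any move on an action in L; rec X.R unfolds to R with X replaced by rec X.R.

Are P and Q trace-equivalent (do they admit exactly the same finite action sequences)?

traces(P) ≠ traces(Q) — witness ⟨db⟩

LTS(P): 4 reachable states
  s0 = b.d.0 + (0 + 0 + d.0) + d.b.0 :: --b--▸ s1, --d--▸ s2, --d--▸ s3
  s1 = d.0 :: --d--▸ s2
  s2 = 0 :: ∅
  s3 = b.0 :: --b--▸ s2
LTS(Q): 5 reachable states
  t0 = b.d.0 + (0 + 0 + d.0) + d.d.b.0 :: --b--▸ t1, --d--▸ t2, --d--▸ t3
  t1 = d.0 :: --d--▸ t2
  t2 = 0 :: ∅
  t3 = d.b.0 :: --d--▸ t4
  t4 = b.0 :: --b--▸ t2
Trace ⟨db⟩ through P, begin at {s0}:
  after d @ step 1: {s2, s3}
  after b @ step 2: {s2}
  ✓ P
Trace ⟨db⟩ through Q, begin at {t0}:
  after d @ step 1: {t2, t3}
  after b @ step 2: ∅  — Q cannot continue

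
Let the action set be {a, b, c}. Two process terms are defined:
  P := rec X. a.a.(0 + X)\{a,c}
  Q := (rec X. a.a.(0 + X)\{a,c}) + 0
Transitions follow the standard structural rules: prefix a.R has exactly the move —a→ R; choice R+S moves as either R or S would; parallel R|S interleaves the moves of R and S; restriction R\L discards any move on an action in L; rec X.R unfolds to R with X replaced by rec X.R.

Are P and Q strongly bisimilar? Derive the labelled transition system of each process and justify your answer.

Reachable graph of P (3 states):
  s0 = rec X. a.a.(0 + X)\{a,c} → =a=> s1
  s1 = a.(0 + (rec X. a.a.(0 + X)\{a,c}))\{a,c} → =a=> s2
  s2 = (0 + (rec X. a.a.(0 + X)\{a,c}))\{a,c} → (no moves)
Reachable graph of Q (3 states):
  t0 = (rec X. a.a.(0 + X)\{a,c}) + 0 → =a=> t1
  t1 = a.(0 + (rec X. a.a.(0 + X)\{a,c}))\{a,c} → =a=> t2
  t2 = (0 + (rec X. a.a.(0 + X)\{a,c}))\{a,c} → (no moves)
Partition-refinement fixed point:
  B0 = {s0, t0}
  B1 = {s1, t1}
  B2 = {s2, t2}
s0 ∈ B0, t0 ∈ B0 → same block

P ~ Q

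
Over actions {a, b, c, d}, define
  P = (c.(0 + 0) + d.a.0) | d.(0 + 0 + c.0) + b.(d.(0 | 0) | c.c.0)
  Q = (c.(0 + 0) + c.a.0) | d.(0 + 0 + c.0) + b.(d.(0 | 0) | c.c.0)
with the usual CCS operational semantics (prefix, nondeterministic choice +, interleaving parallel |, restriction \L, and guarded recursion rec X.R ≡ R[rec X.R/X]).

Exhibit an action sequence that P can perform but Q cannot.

LTS(P): 18 reachable states
  s0 = (c.(0 + 0) + d.a.0) | d.(0 + 0 + c.0) + b.(d.(0 | 0) | c.c.0) → =b=> s1, =c=> s2, =d=> s3, =d=> s4
  s1 = d.(0 | 0) | c.c.0 → =c=> s5, =d=> s6
  s2 = (0 + 0) | d.(0 + 0 + c.0) → =d=> s7
  s3 = (c.(0 + 0) + d.a.0) | (0 + 0 + c.0) → =c=> s7, =c=> s8, =d=> s9
  s4 = a.0 | d.(0 + 0 + c.0) → =a=> s10, =d=> s9
  s5 = d.(0 | 0) | c.0 → =c=> s11, =d=> s12
  s6 = 0 | 0 | c.c.0 → =c=> s12
  s7 = (0 + 0) | (0 + 0 + c.0) → =c=> s13
  s8 = (c.(0 + 0) + d.a.0) | 0 → =c=> s13, =d=> s14
  s9 = a.0 | (0 + 0 + c.0) → =a=> s15, =c=> s14
  s10 = 0 | d.(0 + 0 + c.0) → =d=> s15
  s11 = d.(0 | 0) | 0 → =d=> s16
  s12 = 0 | 0 | c.0 → =c=> s16
  s13 = (0 + 0) | 0 → ·
  s14 = a.0 | 0 → =a=> s17
  s15 = 0 | (0 + 0 + c.0) → =c=> s17
  s16 = 0 | 0 | 0 → ·
  s17 = 0 | 0 → ·
LTS(Q): 18 reachable states
  t0 = (c.(0 + 0) + c.a.0) | d.(0 + 0 + c.0) + b.(d.(0 | 0) | c.c.0) → =b=> t1, =c=> t2, =c=> t3, =d=> t4
  t1 = d.(0 | 0) | c.c.0 → =c=> t5, =d=> t6
  t2 = (0 + 0) | d.(0 + 0 + c.0) → =d=> t7
  t3 = a.0 | d.(0 + 0 + c.0) → =a=> t8, =d=> t9
  t4 = (c.(0 + 0) + c.a.0) | (0 + 0 + c.0) → =c=> t10, =c=> t7, =c=> t9
  t5 = d.(0 | 0) | c.0 → =c=> t11, =d=> t12
  t6 = 0 | 0 | c.c.0 → =c=> t12
  t7 = (0 + 0) | (0 + 0 + c.0) → =c=> t13
  t8 = 0 | d.(0 + 0 + c.0) → =d=> t14
  t9 = a.0 | (0 + 0 + c.0) → =a=> t14, =c=> t15
  t10 = (c.(0 + 0) + c.a.0) | 0 → =c=> t13, =c=> t15
  t11 = d.(0 | 0) | 0 → =d=> t16
  t12 = 0 | 0 | c.0 → =c=> t16
  t13 = (0 + 0) | 0 → ·
  t14 = 0 | (0 + 0 + c.0) → =c=> t17
  t15 = a.0 | 0 → =a=> t17
  t16 = 0 | 0 | 0 → ·
  t17 = 0 | 0 → ·
Trace ⟨dd⟩ through P, begin at {s0}:
  step 1 (d): {s3, s4}
  step 2 (d): {s9}
  P completes σ.
Trace ⟨dd⟩ through Q, begin at {t0}:
  step 1 (d): {t4}
  step 2 (d): no successor for Q

dd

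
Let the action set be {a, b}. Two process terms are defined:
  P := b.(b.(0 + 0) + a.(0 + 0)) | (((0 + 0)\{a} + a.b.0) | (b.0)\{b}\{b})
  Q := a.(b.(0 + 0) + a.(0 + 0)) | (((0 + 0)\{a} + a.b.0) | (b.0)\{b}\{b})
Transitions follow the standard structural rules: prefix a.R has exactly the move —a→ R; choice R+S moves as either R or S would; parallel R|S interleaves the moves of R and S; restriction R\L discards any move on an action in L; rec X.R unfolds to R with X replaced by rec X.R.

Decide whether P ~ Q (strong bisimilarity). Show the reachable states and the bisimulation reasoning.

LTS(P): 9 reachable states
  m0 = b.(b.(0 + 0) + a.(0 + 0)) | (((0 + 0)\{a} + a.b.0) | (b.0)\{b}\{b}) → =a=> m1, =b=> m2
  m1 = b.(b.(0 + 0) + a.(0 + 0)) | (b.0 | (b.0)\{b}\{b}) → =b=> m3, =b=> m4
  m2 = (b.(0 + 0) + a.(0 + 0)) | (((0 + 0)\{a} + a.b.0) | (b.0)\{b}\{b}) → =a=> m3, =a=> m5, =b=> m5
  m3 = (b.(0 + 0) + a.(0 + 0)) | (b.0 | (b.0)\{b}\{b}) → =a=> m6, =b=> m6, =b=> m7
  m4 = b.(b.(0 + 0) + a.(0 + 0)) | (0 | (b.0)\{b}\{b}) → =b=> m7
  m5 = (0 + 0) | (((0 + 0)\{a} + a.b.0) | (b.0)\{b}\{b}) → =a=> m6
  m6 = (0 + 0) | (b.0 | (b.0)\{b}\{b}) → =b=> m8
  m7 = (b.(0 + 0) + a.(0 + 0)) | (0 | (b.0)\{b}\{b}) → =a=> m8, =b=> m8
  m8 = (0 + 0) | (0 | (b.0)\{b}\{b}) → deadlocked
LTS(Q): 9 reachable states
  n0 = a.(b.(0 + 0) + a.(0 + 0)) | (((0 + 0)\{a} + a.b.0) | (b.0)\{b}\{b}) → =a=> n1, =a=> n2
  n1 = (b.(0 + 0) + a.(0 + 0)) | (((0 + 0)\{a} + a.b.0) | (b.0)\{b}\{b}) → =a=> n3, =a=> n4, =b=> n3
  n2 = a.(b.(0 + 0) + a.(0 + 0)) | (b.0 | (b.0)\{b}\{b}) → =a=> n4, =b=> n5
  n3 = (0 + 0) | (((0 + 0)\{a} + a.b.0) | (b.0)\{b}\{b}) → =a=> n6
  n4 = (b.(0 + 0) + a.(0 + 0)) | (b.0 | (b.0)\{b}\{b}) → =a=> n6, =b=> n6, =b=> n7
  n5 = a.(b.(0 + 0) + a.(0 + 0)) | (0 | (b.0)\{b}\{b}) → =a=> n7
  n6 = (0 + 0) | (b.0 | (b.0)\{b}\{b}) → =b=> n8
  n7 = (b.(0 + 0) + a.(0 + 0)) | (0 | (b.0)\{b}\{b}) → =a=> n8, =b=> n8
  n8 = (0 + 0) | (0 | (b.0)\{b}\{b}) → deadlocked
Coarsest stable partition (strong bisimilarity classes):
  B0 = {m0}
  B1 = {m1}
  B2 = {m4}
  B3 = {m7, n7}
  B4 = {m8, n8}
  B5 = {m3, n4}
  B6 = {m6, n6}
  B7 = {m2, n1}
  B8 = {m5, n3}
  B9 = {n0}
  B10 = {n2}
  B11 = {n5}
m0 ∈ B0, n0 ∈ B9 → different blocks

P ≁ Q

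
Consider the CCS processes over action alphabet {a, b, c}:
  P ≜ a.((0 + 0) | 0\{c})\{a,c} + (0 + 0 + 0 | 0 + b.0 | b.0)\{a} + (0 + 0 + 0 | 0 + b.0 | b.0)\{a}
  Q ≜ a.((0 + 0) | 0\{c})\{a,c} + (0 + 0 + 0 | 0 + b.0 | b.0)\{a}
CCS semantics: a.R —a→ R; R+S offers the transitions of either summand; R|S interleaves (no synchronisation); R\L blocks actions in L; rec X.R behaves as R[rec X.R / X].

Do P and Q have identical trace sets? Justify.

LTS(P): 5 reachable states
  s0 = a.((0 + 0) | 0\{c})\{a,c} + (0 + 0 + 0 | 0 + b.0 | b.0)\{a} + (0 + 0 + 0 | 0 + b.0 | b.0)\{a} ⊢ =a=> s1, =b=> s2, =b=> s3
  s1 = ((0 + 0) | 0\{c})\{a,c} ⊢ stopped
  s2 = (0 | b.0)\{a} ⊢ =b=> s4
  s3 = (b.0 | 0)\{a} ⊢ =b=> s4
  s4 = (0 | 0)\{a} ⊢ stopped
LTS(Q): 5 reachable states
  t0 = a.((0 + 0) | 0\{c})\{a,c} + (0 + 0 + 0 | 0 + b.0 | b.0)\{a} ⊢ =a=> t1, =b=> t2, =b=> t3
  t1 = ((0 + 0) | 0\{c})\{a,c} ⊢ stopped
  t2 = (0 | b.0)\{a} ⊢ =b=> t4
  t3 = (b.0 | 0)\{a} ⊢ =b=> t4
  t4 = (0 | 0)\{a} ⊢ stopped
Bisimilarity quotient blocks:
  B0 = {s0, t0}
  B1 = {s2, s3, t2, t3}
  B2 = {s1, s4, t1, t4}
s0 ∈ B0, t0 ∈ B0 → same block
Bisimilar ⇒ trace-equivalent.

YES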